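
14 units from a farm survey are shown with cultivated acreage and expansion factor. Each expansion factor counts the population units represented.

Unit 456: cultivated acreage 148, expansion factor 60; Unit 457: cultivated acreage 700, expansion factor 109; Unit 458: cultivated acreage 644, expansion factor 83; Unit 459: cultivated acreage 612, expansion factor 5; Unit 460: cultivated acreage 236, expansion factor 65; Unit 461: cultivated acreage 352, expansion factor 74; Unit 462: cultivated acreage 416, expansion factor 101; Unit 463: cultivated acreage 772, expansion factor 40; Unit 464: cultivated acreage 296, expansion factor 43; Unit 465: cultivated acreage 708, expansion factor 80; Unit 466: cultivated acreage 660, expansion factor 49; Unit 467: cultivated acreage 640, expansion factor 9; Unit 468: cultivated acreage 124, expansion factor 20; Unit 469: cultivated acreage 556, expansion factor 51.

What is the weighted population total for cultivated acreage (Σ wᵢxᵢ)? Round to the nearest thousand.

Weighted total = 394280

394000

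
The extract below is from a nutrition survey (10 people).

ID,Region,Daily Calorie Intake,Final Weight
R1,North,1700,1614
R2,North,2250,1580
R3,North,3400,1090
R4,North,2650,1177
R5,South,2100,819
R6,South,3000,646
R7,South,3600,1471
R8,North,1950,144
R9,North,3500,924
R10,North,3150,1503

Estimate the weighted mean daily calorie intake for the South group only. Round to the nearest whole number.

South rows: R5, R6, R7
Weighted sum = 2100×819 + 3000×646 + 3600×1471
  = 1719900 + 1938000 + 5295600 = 8953500
Sum of weights = 819 + 646 + 1471 = 2936
Weighted mean = 8953500 / 2936 = 3049.5572

3050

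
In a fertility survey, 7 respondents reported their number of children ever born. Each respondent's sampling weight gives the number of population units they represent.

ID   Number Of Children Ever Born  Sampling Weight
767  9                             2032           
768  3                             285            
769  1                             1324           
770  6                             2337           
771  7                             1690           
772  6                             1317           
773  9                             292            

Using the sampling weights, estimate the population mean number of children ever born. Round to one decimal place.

Weighted sum = 56849
Sum of weights = 2032 + 285 + 1324 + 2337 + 1690 + 1317 + 292 = 9277
Weighted mean = 56849 / 9277 = 6.1279508

6.1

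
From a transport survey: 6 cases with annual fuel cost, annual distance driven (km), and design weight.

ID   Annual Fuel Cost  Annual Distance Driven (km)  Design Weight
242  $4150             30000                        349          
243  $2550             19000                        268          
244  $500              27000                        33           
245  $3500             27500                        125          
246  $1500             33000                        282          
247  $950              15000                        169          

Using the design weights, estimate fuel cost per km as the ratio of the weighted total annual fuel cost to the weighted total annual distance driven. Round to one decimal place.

Σ wᵢ·y = 4150×349 + 2550×268 + 500×33 + 3500×125 + 1500×282 + 950×169
  = 3169300
Σ wᵢ·x = 31731500
Ratio = 3169300 / 31731500 = 0.099878669

0.1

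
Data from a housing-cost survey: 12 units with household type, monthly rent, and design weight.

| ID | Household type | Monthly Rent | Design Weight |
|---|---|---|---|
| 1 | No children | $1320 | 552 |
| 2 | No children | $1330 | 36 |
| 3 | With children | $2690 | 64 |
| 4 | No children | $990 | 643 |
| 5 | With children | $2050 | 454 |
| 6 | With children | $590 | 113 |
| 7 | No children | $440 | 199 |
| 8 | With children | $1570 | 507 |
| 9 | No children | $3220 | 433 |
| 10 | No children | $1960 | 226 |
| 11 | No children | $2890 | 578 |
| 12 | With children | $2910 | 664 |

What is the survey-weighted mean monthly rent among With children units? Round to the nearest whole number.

2163

With children rows: 3, 5, 6, 8, 12
Weighted sum = 3897760
Sum of weights = 64 + 454 + 113 + 507 + 664 = 1802
Weighted mean = 3897760 / 1802 = 2163.0189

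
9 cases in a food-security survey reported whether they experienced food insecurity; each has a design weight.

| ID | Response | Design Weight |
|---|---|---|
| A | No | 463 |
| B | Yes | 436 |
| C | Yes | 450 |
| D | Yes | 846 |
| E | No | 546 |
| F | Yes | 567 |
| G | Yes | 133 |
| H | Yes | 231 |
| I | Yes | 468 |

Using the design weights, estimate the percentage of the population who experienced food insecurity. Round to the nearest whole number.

76

Sum of weights for 'Yes' = 436 + 450 + 846 + 567 + 133 + 231 + 468 = 3131
Total weight = 463 + 436 + 450 + 846 + 546 + 567 + 133 + 231 + 468 = 4140
Weighted proportion = 3131 / 4140 = 0.75628019 → 75.628019%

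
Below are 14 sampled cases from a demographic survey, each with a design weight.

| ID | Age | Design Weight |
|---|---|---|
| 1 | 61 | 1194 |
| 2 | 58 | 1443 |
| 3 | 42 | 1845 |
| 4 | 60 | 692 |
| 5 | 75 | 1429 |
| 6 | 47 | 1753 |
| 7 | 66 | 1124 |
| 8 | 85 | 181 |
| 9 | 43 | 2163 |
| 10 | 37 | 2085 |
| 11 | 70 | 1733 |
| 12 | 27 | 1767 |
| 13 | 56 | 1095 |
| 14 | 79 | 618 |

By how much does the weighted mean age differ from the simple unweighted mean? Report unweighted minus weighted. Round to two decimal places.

5.07

Unweighted sum = 806
Unweighted mean = 806 / 14 = 57.571429
Weighted sum = 1003988
Sum of weights = 19122
Weighted mean = 1003988 / 19122 = 52.504341
Difference (unweighted minus weighted) = 5.067088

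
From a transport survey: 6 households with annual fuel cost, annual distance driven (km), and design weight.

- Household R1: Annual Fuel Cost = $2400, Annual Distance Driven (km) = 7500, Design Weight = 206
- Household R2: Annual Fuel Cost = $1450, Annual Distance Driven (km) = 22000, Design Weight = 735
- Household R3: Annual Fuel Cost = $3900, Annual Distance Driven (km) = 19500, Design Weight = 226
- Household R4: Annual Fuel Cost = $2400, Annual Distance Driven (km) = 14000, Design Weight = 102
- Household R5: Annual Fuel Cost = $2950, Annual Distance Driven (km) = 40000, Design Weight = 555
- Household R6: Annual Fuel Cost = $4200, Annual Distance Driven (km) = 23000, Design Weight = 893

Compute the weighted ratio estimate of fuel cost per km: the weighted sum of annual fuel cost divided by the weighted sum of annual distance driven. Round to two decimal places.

0.12

Σ wᵢ·y = 8074200
Σ wᵢ·x = 7500×206 + 22000×735 + 19500×226 + 14000×102 + 40000×555 + 23000×893
  = 66289000
Ratio = 8074200 / 66289000 = 0.12180301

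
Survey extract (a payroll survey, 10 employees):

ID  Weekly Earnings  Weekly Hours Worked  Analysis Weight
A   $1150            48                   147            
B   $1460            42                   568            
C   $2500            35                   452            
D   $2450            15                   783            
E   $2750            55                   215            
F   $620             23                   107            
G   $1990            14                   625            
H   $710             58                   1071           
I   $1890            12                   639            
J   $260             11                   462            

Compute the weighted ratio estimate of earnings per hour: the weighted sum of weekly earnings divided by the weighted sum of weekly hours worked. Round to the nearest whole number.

Σ wᵢ·y = 1150×147 + 1460×568 + 2500×452 + 2450×783 + 2750×215 + 620×107 + 1990×625 + 710×1071 + 1890×639 + 260×462
  = 169050 + 829280 + 1130000 + 1918350 + 591250 + 66340 + 1243750 + 760410 + 1207710 + 120120 = 8036260
Σ wᵢ·x = 48×147 + 42×568 + 35×452 + 15×783 + 55×215 + 23×107 + 14×625 + 58×1071 + 12×639 + 11×462
  = 7056 + 23856 + 15820 + 11745 + 11825 + 2461 + 8750 + 62118 + 7668 + 5082 = 156381
Ratio = 8036260 / 156381 = 51.388979

51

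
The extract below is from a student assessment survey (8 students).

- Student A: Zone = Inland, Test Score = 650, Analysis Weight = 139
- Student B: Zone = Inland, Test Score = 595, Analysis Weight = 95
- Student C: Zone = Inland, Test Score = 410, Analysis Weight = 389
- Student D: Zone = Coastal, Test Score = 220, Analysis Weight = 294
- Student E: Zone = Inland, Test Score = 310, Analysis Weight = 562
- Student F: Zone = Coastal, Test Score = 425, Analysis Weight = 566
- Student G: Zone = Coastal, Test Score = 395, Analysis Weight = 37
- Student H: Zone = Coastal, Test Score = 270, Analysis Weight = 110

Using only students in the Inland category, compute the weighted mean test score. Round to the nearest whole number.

Inland rows: A, B, C, E
Weighted sum = 650×139 + 595×95 + 410×389 + 310×562
  = 90350 + 56525 + 159490 + 174220 = 480585
Sum of weights = 1185
Weighted mean = 480585 / 1185 = 405.55696

406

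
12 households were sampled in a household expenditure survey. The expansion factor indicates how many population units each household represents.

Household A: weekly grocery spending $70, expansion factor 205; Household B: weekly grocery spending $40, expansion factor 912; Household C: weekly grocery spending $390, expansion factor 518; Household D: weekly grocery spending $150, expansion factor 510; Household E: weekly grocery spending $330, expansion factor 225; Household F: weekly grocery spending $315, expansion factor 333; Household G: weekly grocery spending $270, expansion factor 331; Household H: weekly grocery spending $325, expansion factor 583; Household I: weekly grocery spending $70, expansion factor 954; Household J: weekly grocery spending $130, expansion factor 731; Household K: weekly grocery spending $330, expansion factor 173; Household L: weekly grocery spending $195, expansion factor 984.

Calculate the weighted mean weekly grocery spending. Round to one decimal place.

Weighted sum = 70×205 + 40×912 + 390×518 + 150×510 + 330×225 + 315×333 + 270×331 + 325×583 + 70×954 + 130×731 + 330×173 + 195×984
  = 14350 + 36480 + 202020 + 76500 + 74250 + 104895 + 89370 + 189475 + 66780 + 95030 + 57090 + 191880 = 1198120
Sum of weights = 205 + 912 + 518 + 510 + 225 + 333 + 331 + 583 + 954 + 731 + 173 + 984 = 6459
Weighted mean = 1198120 / 6459 = 185.49621

185.5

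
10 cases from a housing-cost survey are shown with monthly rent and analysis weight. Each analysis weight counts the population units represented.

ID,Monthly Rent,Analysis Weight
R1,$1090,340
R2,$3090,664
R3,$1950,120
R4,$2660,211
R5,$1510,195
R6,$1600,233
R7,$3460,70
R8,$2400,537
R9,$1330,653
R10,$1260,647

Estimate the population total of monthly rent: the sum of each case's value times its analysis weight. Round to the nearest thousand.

Weighted total = 1090×340 + 3090×664 + 1950×120 + 2660×211 + 1510×195 + 1600×233 + 3460×70 + 2400×537 + 1330×653 + 1260×647
  = 370600 + 2051760 + 234000 + 561260 + 294450 + 372800 + 242200 + 1288800 + 868490 + 815220 = 7099580

7100000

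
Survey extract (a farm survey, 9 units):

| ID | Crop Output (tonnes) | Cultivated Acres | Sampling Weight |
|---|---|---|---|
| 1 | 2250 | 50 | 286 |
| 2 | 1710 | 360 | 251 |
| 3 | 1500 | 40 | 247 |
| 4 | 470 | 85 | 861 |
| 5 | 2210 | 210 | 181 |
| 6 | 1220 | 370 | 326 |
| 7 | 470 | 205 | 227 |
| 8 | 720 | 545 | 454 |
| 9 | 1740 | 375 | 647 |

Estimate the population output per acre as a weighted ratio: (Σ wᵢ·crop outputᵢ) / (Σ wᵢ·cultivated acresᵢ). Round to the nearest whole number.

Σ wᵢ·y = 2250×286 + 1710×251 + 1500×247 + 470×861 + 2210×181 + 1220×326 + 470×227 + 720×454 + 1740×647
  = 643500 + 429210 + 370500 + 404670 + 400010 + 397720 + 106690 + 326880 + 1125780 = 4204960
Σ wᵢ·x = 50×286 + 360×251 + 40×247 + 85×861 + 210×181 + 370×326 + 205×227 + 545×454 + 375×647
  = 14300 + 90360 + 9880 + 73185 + 38010 + 120620 + 46535 + 247430 + 242625 = 882945
Ratio = 4204960 / 882945 = 4.7624257

5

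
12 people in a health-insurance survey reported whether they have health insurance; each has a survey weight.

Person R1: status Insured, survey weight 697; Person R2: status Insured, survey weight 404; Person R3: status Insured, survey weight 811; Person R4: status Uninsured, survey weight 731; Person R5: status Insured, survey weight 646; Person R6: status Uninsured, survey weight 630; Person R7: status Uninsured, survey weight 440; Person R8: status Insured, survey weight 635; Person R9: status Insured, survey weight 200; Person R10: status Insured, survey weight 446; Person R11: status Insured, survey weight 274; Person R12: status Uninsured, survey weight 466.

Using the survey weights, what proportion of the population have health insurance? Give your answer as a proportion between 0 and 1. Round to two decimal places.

0.64

Sum of weights for 'Insured' = 697 + 404 + 811 + 646 + 635 + 200 + 446 + 274 = 4113
Total weight = 697 + 404 + 811 + 731 + 646 + 630 + 440 + 635 + 200 + 446 + 274 + 466 = 6380
Weighted proportion = 4113 / 6380 = 0.64467085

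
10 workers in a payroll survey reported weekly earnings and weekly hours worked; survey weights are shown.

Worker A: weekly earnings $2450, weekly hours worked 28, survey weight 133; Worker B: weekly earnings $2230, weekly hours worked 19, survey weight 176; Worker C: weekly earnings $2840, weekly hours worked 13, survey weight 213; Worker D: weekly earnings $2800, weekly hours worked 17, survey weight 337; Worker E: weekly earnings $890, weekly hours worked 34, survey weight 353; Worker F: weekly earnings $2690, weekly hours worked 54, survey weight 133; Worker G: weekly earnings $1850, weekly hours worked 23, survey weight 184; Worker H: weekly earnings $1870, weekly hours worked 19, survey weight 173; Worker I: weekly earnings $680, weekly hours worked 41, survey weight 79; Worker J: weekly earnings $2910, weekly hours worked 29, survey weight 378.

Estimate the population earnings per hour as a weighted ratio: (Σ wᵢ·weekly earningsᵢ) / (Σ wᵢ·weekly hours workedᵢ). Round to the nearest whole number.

84

Σ wᵢ·y = 2450×133 + 2230×176 + 2840×213 + 2800×337 + 890×353 + 2690×133 + 1850×184 + 1870×173 + 680×79 + 2910×378
  = 4756400
Σ wᵢ·x = 56470
Ratio = 4756400 / 56470 = 84.228794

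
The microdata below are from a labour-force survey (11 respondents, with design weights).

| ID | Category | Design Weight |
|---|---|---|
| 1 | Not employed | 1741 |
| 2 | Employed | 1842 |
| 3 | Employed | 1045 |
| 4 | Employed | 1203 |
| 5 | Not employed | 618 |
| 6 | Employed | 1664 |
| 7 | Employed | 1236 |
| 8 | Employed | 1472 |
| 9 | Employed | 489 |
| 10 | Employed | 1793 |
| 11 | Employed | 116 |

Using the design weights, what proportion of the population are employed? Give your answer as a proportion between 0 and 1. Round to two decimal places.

Sum of weights for 'Employed' = 1842 + 1045 + 1203 + 1664 + 1236 + 1472 + 489 + 1793 + 116 = 10860
Total weight = 1741 + 1842 + 1045 + 1203 + 618 + 1664 + 1236 + 1472 + 489 + 1793 + 116 = 13219
Weighted proportion = 10860 / 13219 = 0.82154475

0.82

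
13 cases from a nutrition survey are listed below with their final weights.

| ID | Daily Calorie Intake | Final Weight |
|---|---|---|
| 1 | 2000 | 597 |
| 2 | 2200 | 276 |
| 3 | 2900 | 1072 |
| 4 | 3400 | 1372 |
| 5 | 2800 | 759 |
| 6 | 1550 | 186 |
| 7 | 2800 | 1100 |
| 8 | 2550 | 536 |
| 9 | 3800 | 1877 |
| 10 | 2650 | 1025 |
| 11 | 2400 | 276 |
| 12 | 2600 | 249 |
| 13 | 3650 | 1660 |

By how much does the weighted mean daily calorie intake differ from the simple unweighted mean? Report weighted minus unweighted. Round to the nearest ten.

350

Unweighted sum = 35300
Unweighted mean = 35300 / 13 = 2715.3846
Weighted sum = 33652750
Sum of weights = 10985
Weighted mean = 33652750 / 10985 = 3063.5184
Difference (weighted minus unweighted) = 348.13382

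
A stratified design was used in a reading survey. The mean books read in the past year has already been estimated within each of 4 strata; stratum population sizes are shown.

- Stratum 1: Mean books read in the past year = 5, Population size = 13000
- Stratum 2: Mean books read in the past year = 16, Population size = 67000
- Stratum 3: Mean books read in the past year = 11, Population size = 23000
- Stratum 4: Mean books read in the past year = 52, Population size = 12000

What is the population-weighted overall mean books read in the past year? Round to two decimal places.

17.51

Σ Nₕ·x̄ₕ = 5×13000 + 16×67000 + 11×23000 + 52×12000
  = 65000 + 1072000 + 253000 + 624000 = 2014000
Σ Nₕ = 115000
Overall mean = 2014000 / 115000 = 17.513043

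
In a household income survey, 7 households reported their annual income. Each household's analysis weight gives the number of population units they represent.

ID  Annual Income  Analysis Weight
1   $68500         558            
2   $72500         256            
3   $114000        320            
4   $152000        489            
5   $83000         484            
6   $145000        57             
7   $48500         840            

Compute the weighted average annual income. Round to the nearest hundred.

Weighted sum = 68500×558 + 72500×256 + 114000×320 + 152000×489 + 83000×484 + 145000×57 + 48500×840
  = 38223000 + 18560000 + 36480000 + 74328000 + 40172000 + 8265000 + 40740000 = 256768000
Sum of weights = 558 + 256 + 320 + 489 + 484 + 57 + 840 = 3004
Weighted mean = 256768000 / 3004 = 85475.366

85500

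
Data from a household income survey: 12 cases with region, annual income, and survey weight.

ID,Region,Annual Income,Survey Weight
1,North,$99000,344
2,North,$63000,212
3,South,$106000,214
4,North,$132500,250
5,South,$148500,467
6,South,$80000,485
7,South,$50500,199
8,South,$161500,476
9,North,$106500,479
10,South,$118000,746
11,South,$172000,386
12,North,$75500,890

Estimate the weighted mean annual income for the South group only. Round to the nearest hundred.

South rows: 3, 5, 6, 7, 8, 10, 11
Weighted sum = 106000×214 + 148500×467 + 80000×485 + 50500×199 + 161500×476 + 118000×746 + 172000×386
  = 22684000 + 69349500 + 38800000 + 10049500 + 76874000 + 88028000 + 66392000 = 372177000
Sum of weights = 214 + 467 + 485 + 199 + 476 + 746 + 386 = 2973
Weighted mean = 372177000 / 2973 = 125185.67

125200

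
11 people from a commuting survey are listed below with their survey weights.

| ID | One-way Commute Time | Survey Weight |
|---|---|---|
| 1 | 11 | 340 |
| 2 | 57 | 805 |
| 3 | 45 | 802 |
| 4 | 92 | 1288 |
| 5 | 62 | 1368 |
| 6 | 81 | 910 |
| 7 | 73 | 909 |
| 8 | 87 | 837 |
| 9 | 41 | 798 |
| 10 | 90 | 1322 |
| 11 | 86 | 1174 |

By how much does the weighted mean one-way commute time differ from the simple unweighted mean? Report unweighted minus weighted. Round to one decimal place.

Unweighted sum = 11 + 57 + 45 + 92 + 62 + 81 + 73 + 87 + 41 + 90 + 86 = 725
Unweighted mean = 725 / 11 = 65.909091
Weighted sum = 754575
Sum of weights = 340 + 805 + 802 + 1288 + 1368 + 910 + 909 + 837 + 798 + 1322 + 1174 = 10553
Weighted mean = 754575 / 10553 = 71.503364
Difference (unweighted minus weighted) = -5.5942731

-5.6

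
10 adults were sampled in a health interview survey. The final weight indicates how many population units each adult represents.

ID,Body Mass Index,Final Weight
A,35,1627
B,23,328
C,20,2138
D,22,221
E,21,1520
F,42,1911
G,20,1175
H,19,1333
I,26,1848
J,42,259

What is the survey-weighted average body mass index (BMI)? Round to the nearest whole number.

Weighted sum = 35×1627 + 23×328 + 20×2138 + 22×221 + 21×1520 + 42×1911 + 20×1175 + 19×1333 + 26×1848 + 42×259
  = 332046
Sum of weights = 1627 + 328 + 2138 + 221 + 1520 + 1911 + 1175 + 1333 + 1848 + 259 = 12360
Weighted mean = 332046 / 12360 = 26.864563

27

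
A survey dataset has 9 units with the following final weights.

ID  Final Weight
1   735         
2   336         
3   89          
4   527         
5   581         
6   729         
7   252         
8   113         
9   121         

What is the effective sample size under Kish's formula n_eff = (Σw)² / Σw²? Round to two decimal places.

6.39

Σ wᵢ = 735 + 336 + 89 + 527 + 581 + 729 + 252 + 113 + 121 = 3483
Σ wᵢ² = 540225 + 112896 + 7921 + 277729 + 337561 + 531441 + 63504 + 12769 + 14641 = 1898687
n_eff = 3483² / 1898687 = 12131289 / 1898687 = 6.3893043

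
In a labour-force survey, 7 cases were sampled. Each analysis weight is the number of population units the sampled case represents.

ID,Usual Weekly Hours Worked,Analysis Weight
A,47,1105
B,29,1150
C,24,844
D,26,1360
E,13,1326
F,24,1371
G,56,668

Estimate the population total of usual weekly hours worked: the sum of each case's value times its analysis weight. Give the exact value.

228451

Weighted total = 47×1105 + 29×1150 + 24×844 + 26×1360 + 13×1326 + 24×1371 + 56×668
  = 51935 + 33350 + 20256 + 35360 + 17238 + 32904 + 37408 = 228451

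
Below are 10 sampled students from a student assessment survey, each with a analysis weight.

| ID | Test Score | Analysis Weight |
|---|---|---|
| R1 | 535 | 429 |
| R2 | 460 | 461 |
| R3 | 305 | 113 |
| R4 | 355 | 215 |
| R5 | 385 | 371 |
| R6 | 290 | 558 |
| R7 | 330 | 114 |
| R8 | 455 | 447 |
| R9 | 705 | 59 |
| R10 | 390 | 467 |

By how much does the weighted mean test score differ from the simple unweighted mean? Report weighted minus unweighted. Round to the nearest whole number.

-12

Unweighted sum = 535 + 460 + 305 + 355 + 385 + 290 + 330 + 455 + 705 + 390 = 4210
Unweighted mean = 4210 / 10 = 421
Weighted sum = 535×429 + 460×461 + 305×113 + 355×215 + 385×371 + 290×558 + 330×114 + 455×447 + 705×59 + 390×467
  = 229515 + 212060 + 34465 + 76325 + 142835 + 161820 + 37620 + 203385 + 41595 + 182130 = 1321750
Sum of weights = 429 + 461 + 113 + 215 + 371 + 558 + 114 + 447 + 59 + 467 = 3234
Weighted mean = 1321750 / 3234 = 408.70439
Difference (weighted minus unweighted) = -12.295609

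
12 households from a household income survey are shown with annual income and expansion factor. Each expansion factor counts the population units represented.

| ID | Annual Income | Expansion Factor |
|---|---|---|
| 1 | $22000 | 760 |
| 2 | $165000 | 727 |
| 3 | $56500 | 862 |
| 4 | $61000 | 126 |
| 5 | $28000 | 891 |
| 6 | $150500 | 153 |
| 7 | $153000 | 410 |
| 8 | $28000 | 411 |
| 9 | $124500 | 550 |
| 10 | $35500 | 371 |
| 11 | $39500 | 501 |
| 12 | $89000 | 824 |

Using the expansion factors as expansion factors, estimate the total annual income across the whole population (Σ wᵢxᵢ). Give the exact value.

490047500

Weighted total = 490047500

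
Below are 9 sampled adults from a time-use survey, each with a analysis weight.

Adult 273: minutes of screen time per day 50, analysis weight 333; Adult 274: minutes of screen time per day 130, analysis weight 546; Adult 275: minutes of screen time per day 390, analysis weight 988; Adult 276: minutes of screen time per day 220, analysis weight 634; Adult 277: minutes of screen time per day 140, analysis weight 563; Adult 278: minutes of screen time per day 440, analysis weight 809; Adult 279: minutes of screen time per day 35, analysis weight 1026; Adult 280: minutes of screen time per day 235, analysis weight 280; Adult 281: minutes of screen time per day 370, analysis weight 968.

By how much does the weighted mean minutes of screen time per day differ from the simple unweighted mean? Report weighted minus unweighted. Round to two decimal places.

Unweighted sum = 2010
Unweighted mean = 2010 / 9 = 223.33333
Weighted sum = 50×333 + 130×546 + 390×988 + 220×634 + 140×563 + 440×809 + 35×1026 + 235×280 + 370×968
  = 16650 + 70980 + 385320 + 139480 + 78820 + 355960 + 35910 + 65800 + 358160 = 1507080
Sum of weights = 333 + 546 + 988 + 634 + 563 + 809 + 1026 + 280 + 968 = 6147
Weighted mean = 1507080 / 6147 = 245.17326
Difference (weighted minus unweighted) = 21.839922

21.84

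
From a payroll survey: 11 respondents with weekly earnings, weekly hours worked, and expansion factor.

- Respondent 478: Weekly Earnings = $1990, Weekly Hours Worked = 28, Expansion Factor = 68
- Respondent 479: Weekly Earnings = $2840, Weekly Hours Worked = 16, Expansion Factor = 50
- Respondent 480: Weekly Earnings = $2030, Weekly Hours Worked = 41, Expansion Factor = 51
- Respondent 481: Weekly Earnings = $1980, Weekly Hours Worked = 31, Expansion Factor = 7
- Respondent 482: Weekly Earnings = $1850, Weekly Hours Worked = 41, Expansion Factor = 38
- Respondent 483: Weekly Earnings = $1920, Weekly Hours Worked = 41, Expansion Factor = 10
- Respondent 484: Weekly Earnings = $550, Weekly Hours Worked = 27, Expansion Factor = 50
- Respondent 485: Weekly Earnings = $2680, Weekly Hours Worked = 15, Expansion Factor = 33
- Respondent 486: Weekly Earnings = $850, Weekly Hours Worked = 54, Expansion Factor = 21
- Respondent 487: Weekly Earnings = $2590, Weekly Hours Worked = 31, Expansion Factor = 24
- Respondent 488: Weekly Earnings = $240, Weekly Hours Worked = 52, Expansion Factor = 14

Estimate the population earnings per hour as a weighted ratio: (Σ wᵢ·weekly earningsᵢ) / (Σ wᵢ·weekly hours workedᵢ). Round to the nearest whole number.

60

Σ wᵢ·y = 1990×68 + 2840×50 + 2030×51 + 1980×7 + 1850×38 + 1920×10 + 550×50 + 2680×33 + 850×21 + 2590×24 + 240×14
  = 135320 + 142000 + 103530 + 13860 + 70300 + 19200 + 27500 + 88440 + 17850 + 62160 + 3360 = 683520
Σ wᵢ·x = 28×68 + 16×50 + 41×51 + 31×7 + 41×38 + 41×10 + 27×50 + 15×33 + 54×21 + 31×24 + 52×14
  = 1904 + 800 + 2091 + 217 + 1558 + 410 + 1350 + 495 + 1134 + 744 + 728 = 11431
Ratio = 683520 / 11431 = 59.795294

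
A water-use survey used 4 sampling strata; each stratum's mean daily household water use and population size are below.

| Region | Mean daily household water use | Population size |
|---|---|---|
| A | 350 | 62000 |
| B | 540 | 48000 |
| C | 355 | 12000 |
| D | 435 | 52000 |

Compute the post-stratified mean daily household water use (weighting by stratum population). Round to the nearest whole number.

428

Σ Nₕ·x̄ₕ = 350×62000 + 540×48000 + 355×12000 + 435×52000
  = 21700000 + 25920000 + 4260000 + 22620000 = 74500000
Σ Nₕ = 62000 + 48000 + 12000 + 52000 = 174000
Overall mean = 74500000 / 174000 = 428.16092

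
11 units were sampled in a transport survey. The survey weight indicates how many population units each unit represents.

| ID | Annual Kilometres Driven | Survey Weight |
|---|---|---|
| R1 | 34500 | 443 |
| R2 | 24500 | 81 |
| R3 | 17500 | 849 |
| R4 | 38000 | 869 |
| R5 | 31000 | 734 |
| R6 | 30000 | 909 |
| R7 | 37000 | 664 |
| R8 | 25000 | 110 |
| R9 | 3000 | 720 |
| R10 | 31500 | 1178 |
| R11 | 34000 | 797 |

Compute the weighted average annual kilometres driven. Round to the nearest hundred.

28400

Weighted sum = 208854500
Sum of weights = 443 + 81 + 849 + 869 + 734 + 909 + 664 + 110 + 720 + 1178 + 797 = 7354
Weighted mean = 208854500 / 7354 = 28400.122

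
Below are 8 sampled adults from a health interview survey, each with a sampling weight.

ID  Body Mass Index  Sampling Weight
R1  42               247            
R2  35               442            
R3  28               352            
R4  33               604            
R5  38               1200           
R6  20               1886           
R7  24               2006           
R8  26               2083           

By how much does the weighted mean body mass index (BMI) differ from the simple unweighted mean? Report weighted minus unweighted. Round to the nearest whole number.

-3

Unweighted sum = 42 + 35 + 28 + 33 + 38 + 20 + 24 + 26 = 246
Unweighted mean = 246 / 8 = 30.75
Weighted sum = 42×247 + 35×442 + 28×352 + 33×604 + 38×1200 + 20×1886 + 24×2006 + 26×2083
  = 241254
Sum of weights = 247 + 442 + 352 + 604 + 1200 + 1886 + 2006 + 2083 = 8820
Weighted mean = 241254 / 8820 = 27.353061
Difference (weighted minus unweighted) = -3.3969388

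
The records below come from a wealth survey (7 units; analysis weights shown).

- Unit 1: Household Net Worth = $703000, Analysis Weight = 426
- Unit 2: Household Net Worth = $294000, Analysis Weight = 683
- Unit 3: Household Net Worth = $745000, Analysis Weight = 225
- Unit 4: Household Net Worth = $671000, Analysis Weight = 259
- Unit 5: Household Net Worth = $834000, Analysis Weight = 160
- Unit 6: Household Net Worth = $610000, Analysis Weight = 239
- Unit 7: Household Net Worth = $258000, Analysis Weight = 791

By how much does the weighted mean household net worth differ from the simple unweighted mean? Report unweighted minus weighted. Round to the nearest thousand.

Unweighted sum = 4115000
Unweighted mean = 4115000 / 7 = 587857.14
Weighted sum = 703000×426 + 294000×683 + 745000×225 + 671000×259 + 834000×160 + 610000×239 + 258000×791
  = 299478000 + 200802000 + 167625000 + 173789000 + 133440000 + 145790000 + 204078000 = 1325002000
Sum of weights = 426 + 683 + 225 + 259 + 160 + 239 + 791 = 2783
Weighted mean = 1325002000 / 2783 = 476105.64
Difference (unweighted minus weighted) = 111751.5

112000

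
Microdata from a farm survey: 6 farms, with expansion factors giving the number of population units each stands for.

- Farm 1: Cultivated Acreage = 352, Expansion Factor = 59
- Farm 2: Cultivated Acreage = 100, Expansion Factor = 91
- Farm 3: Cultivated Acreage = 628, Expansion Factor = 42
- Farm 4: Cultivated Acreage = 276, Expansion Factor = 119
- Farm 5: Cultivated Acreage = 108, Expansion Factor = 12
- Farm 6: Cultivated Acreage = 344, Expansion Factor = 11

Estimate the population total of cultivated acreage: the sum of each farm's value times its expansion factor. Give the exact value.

Weighted total = 352×59 + 100×91 + 628×42 + 276×119 + 108×12 + 344×11
  = 20768 + 9100 + 26376 + 32844 + 1296 + 3784 = 94168

94168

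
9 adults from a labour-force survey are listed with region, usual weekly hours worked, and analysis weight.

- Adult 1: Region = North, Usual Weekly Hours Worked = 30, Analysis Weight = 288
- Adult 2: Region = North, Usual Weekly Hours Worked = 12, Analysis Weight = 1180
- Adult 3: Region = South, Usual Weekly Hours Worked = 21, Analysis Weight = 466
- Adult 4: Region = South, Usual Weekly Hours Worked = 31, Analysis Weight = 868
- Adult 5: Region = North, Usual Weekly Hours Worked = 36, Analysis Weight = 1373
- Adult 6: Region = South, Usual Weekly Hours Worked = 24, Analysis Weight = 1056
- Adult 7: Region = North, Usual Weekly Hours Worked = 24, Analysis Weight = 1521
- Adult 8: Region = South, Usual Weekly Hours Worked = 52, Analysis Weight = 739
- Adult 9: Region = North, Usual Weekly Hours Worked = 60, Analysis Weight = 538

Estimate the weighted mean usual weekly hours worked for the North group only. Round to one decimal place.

28.8

North rows: 1, 2, 5, 7, 9
Weighted sum = 30×288 + 12×1180 + 36×1373 + 24×1521 + 60×538
  = 141012
Sum of weights = 4900
Weighted mean = 141012 / 4900 = 28.777959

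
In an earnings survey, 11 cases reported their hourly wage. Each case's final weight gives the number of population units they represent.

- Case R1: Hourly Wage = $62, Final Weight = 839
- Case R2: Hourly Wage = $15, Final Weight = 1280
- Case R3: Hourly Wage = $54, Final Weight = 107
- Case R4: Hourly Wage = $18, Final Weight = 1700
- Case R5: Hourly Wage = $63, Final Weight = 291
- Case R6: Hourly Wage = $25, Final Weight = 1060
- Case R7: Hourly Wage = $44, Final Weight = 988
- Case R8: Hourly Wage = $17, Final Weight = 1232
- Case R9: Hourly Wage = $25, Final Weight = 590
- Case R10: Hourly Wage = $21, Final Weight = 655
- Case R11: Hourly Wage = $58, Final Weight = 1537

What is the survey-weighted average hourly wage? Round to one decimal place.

32.5

Weighted sum = 62×839 + 15×1280 + 54×107 + 18×1700 + 63×291 + 25×1060 + 44×988 + 17×1232 + 25×590 + 21×655 + 58×1537
  = 334496
Sum of weights = 839 + 1280 + 107 + 1700 + 291 + 1060 + 988 + 1232 + 590 + 655 + 1537 = 10279
Weighted mean = 334496 / 10279 = 32.541687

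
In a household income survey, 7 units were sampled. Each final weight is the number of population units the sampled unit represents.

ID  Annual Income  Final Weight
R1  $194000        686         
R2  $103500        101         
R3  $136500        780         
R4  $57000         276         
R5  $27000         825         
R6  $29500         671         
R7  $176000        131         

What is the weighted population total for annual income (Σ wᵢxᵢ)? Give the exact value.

Weighted total = 330865000

330865000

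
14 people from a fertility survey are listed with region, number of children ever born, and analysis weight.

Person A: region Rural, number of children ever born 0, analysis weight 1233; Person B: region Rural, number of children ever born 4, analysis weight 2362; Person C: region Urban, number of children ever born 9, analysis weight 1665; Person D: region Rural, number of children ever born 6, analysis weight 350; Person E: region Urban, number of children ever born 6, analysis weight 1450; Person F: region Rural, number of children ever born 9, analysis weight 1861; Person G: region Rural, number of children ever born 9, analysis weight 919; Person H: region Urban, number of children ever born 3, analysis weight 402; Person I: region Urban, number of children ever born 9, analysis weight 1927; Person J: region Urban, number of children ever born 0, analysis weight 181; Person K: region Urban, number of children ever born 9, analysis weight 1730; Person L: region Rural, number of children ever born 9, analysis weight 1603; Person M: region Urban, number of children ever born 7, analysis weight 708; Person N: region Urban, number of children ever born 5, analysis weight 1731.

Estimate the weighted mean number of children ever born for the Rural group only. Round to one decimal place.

Rural rows: A, B, D, F, G, L
Weighted sum = 0×1233 + 4×2362 + 6×350 + 9×1861 + 9×919 + 9×1603
  = 0 + 9448 + 2100 + 16749 + 8271 + 14427 = 50995
Sum of weights = 1233 + 2362 + 350 + 1861 + 919 + 1603 = 8328
Weighted mean = 50995 / 8328 = 6.1233189

6.1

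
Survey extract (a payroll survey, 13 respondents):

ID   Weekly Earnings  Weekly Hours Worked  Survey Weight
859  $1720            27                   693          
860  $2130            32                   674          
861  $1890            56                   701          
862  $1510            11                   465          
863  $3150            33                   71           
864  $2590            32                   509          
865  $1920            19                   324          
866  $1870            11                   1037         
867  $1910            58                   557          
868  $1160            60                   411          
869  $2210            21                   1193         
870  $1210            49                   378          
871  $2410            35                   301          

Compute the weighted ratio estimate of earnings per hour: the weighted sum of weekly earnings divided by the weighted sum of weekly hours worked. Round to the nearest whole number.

61

Σ wᵢ·y = 14117800
Σ wᵢ·x = 231920
Ratio = 14117800 / 231920 = 60.873577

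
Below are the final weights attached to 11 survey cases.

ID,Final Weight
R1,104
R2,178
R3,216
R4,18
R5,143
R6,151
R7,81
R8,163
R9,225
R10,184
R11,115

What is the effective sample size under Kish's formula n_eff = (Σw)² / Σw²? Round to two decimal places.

9.45

Σ wᵢ = 104 + 178 + 216 + 18 + 143 + 151 + 81 + 163 + 225 + 184 + 115 = 1578
Σ wᵢ² = 263566
n_eff = 1578² / 263566 = 2490084 / 263566 = 9.4476678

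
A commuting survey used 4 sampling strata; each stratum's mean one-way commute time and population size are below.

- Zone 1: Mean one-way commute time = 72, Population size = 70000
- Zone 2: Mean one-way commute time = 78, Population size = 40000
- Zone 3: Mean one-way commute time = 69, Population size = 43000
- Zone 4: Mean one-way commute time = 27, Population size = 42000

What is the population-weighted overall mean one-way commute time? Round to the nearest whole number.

Σ Nₕ·x̄ₕ = 72×70000 + 78×40000 + 69×43000 + 27×42000
  = 5040000 + 3120000 + 2967000 + 1134000 = 12261000
Σ Nₕ = 70000 + 40000 + 43000 + 42000 = 195000
Overall mean = 12261000 / 195000 = 62.876923

63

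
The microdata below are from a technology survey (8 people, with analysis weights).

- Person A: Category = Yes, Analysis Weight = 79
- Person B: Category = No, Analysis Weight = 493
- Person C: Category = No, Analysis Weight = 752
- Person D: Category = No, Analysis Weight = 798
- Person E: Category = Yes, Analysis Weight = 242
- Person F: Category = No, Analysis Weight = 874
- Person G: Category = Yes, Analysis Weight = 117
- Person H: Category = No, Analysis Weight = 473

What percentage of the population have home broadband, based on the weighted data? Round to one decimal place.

11.4

Sum of weights for 'Yes' = 79 + 242 + 117 = 438
Total weight = 3828
Weighted proportion = 438 / 3828 = 0.11442006 → 11.442006%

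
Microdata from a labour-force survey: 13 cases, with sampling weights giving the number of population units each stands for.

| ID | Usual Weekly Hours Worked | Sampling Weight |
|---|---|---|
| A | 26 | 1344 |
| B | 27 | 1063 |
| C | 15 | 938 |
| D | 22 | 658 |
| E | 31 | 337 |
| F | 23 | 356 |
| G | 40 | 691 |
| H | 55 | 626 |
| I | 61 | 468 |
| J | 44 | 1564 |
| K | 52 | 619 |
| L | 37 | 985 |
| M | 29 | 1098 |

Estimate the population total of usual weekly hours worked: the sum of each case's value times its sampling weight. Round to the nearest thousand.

371000

Weighted total = 370735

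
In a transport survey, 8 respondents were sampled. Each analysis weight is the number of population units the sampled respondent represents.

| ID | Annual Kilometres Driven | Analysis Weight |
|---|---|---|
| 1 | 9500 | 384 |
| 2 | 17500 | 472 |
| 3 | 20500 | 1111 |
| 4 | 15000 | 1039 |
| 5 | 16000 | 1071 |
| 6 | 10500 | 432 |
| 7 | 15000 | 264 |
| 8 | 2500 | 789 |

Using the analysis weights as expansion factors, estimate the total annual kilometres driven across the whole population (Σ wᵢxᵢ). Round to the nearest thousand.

77873000

Weighted total = 9500×384 + 17500×472 + 20500×1111 + 15000×1039 + 16000×1071 + 10500×432 + 15000×264 + 2500×789
  = 3648000 + 8260000 + 22775500 + 15585000 + 17136000 + 4536000 + 3960000 + 1972500 = 77873000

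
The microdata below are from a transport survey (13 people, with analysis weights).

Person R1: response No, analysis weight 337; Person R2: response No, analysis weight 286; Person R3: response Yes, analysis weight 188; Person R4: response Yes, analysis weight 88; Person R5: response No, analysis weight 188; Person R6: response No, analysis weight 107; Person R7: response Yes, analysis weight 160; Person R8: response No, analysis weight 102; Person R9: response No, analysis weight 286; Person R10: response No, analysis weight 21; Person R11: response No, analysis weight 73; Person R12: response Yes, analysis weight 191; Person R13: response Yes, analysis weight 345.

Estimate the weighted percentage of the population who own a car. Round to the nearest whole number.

41

Sum of weights for 'Yes' = 188 + 88 + 160 + 191 + 345 = 972
Total weight = 2372
Weighted proportion = 972 / 2372 = 0.40978078 → 40.978078%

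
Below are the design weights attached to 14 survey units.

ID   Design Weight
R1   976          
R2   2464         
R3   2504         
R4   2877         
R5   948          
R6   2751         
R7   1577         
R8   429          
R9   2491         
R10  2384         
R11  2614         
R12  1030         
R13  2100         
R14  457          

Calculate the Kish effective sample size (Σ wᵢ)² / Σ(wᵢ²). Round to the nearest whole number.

11

Σ wᵢ = 25602
Σ wᵢ² = 57109974
n_eff = 25602² / 57109974 = 655462404 / 57109974 = 11.477197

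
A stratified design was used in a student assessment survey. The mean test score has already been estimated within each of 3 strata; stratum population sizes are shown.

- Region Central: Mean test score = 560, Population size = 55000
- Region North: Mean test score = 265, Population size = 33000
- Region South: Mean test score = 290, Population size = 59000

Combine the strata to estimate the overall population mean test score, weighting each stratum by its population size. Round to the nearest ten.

Σ Nₕ·x̄ₕ = 560×55000 + 265×33000 + 290×59000
  = 30800000 + 8745000 + 17110000 = 56655000
Σ Nₕ = 55000 + 33000 + 59000 = 147000
Overall mean = 56655000 / 147000 = 385.40816

390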